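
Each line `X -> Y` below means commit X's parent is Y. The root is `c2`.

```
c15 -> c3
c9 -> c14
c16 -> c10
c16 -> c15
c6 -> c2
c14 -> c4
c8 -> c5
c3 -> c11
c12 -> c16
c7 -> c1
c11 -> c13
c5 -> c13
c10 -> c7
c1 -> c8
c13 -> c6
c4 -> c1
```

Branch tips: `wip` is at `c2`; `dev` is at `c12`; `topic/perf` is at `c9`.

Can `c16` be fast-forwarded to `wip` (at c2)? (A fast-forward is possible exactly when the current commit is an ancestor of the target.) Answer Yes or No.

No

A fast-forward from c16 to c2 is possible iff c16 is an ancestor of c2.
Ancestors of c2: {c2}.
c16 is not among them, so fast-forward is not possible.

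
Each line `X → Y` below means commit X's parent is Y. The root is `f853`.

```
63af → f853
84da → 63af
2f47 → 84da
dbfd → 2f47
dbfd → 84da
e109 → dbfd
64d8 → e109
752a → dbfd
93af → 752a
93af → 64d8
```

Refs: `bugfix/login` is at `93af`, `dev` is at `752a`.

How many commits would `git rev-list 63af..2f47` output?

2

Reachable from 2f47: {2f47, 63af, 84da, f853}.
Reachable from 63af: {63af, f853}.
In 2f47's history but not 63af's: {2f47, 84da} — 2 commits.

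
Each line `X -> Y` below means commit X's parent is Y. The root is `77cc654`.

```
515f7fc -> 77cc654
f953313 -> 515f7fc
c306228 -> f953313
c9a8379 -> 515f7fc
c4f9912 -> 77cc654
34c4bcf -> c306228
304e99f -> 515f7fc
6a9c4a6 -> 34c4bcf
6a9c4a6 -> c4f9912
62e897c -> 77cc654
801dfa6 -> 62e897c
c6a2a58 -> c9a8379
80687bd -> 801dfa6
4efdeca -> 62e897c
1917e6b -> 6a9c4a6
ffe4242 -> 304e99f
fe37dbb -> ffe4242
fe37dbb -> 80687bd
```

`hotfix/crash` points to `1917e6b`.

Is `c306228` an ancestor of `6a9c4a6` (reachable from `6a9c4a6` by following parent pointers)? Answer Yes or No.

Ancestors of 6a9c4a6 (commits reachable by following parents): {34c4bcf, 515f7fc, 6a9c4a6, 77cc654, c306228, c4f9912, f953313}.
c306228 is in that set, so it is an ancestor of 6a9c4a6.

Yes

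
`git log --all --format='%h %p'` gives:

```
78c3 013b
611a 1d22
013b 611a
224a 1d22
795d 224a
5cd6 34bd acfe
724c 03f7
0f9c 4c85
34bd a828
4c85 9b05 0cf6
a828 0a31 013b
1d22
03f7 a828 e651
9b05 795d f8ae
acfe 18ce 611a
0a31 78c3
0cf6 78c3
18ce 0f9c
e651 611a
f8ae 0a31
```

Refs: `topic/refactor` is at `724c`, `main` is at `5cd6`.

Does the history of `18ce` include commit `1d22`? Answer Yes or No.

Ancestors of 18ce (commits reachable by following parents): {013b, 0a31, 0cf6, 0f9c, 18ce, 1d22, 224a, 4c85, 611a, 78c3, 795d, 9b05, f8ae}.
1d22 is in that set, so it is an ancestor of 18ce.

Yes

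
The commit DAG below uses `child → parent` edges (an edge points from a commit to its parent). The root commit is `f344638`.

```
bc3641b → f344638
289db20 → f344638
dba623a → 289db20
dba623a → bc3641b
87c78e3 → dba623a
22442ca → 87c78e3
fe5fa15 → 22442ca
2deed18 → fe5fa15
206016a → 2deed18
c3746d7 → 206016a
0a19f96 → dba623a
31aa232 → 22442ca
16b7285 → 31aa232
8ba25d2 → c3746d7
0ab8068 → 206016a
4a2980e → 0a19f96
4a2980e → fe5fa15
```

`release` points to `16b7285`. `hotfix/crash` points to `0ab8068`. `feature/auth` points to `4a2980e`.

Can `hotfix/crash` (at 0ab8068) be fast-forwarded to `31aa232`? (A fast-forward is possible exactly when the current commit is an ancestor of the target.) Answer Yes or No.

No

A fast-forward from 0ab8068 to 31aa232 is possible iff 0ab8068 is an ancestor of 31aa232.
Ancestors of 31aa232: {22442ca, 289db20, 31aa232, 87c78e3, bc3641b, dba623a, f344638}.
0ab8068 is not among them, so fast-forward is not possible.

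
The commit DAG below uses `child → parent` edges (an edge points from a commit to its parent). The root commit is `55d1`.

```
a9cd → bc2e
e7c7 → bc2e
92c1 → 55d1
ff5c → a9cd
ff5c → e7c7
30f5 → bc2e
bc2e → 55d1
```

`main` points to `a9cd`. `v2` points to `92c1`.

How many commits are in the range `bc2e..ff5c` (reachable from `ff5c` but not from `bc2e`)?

3

Reachable from ff5c: {55d1, a9cd, bc2e, e7c7, ff5c}.
Reachable from bc2e: {55d1, bc2e}.
In ff5c's history but not bc2e's: {a9cd, e7c7, ff5c} — 3 commits.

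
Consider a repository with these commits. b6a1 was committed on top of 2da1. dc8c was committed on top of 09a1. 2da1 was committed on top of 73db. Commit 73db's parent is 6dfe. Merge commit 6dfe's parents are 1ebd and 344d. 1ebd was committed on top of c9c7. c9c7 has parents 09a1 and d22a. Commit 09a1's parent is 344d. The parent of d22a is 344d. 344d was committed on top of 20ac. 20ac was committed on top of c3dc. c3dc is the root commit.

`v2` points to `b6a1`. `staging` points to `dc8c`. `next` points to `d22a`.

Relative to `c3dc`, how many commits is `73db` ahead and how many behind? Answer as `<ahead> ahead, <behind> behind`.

Reachable from 73db: {09a1, 1ebd, 20ac, 344d, 6dfe, 73db, c3dc, c9c7, d22a}.
Reachable from c3dc: {c3dc}.
Only in 73db's history (ahead): {09a1, 1ebd, 20ac, 344d, 6dfe, 73db, c9c7, d22a} — 8.
Only in c3dc's history (behind): {} — 0.

8 ahead, 0 behind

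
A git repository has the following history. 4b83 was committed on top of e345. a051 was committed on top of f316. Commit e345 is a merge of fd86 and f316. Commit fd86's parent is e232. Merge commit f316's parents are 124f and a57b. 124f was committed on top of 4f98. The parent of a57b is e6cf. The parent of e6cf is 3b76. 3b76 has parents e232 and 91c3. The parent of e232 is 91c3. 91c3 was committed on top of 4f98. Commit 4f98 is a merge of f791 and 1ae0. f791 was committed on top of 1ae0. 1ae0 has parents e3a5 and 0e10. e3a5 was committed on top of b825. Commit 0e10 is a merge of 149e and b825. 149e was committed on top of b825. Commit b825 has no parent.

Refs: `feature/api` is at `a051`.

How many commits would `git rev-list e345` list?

16

Walking parent pointers from e345: reachable set = {0e10, 124f, 149e, 1ae0, 3b76, 4f98, 91c3, a57b, b825, e232, e345, e3a5, e6cf, f316, f791, fd86}.
That is 16 commits.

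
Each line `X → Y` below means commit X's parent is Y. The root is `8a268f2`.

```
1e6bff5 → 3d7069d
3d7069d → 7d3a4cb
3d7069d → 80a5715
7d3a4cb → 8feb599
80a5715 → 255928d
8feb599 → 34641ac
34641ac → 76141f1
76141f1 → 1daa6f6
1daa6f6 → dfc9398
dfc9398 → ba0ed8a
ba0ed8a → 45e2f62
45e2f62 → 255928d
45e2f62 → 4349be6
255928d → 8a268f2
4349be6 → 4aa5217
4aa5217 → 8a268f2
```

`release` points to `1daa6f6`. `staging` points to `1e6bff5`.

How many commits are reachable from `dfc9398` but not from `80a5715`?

Reachable from dfc9398: {255928d, 4349be6, 45e2f62, 4aa5217, 8a268f2, ba0ed8a, dfc9398}.
Reachable from 80a5715: {255928d, 80a5715, 8a268f2}.
In dfc9398's history but not 80a5715's: {4349be6, 45e2f62, 4aa5217, ba0ed8a, dfc9398} — 5 commits.

5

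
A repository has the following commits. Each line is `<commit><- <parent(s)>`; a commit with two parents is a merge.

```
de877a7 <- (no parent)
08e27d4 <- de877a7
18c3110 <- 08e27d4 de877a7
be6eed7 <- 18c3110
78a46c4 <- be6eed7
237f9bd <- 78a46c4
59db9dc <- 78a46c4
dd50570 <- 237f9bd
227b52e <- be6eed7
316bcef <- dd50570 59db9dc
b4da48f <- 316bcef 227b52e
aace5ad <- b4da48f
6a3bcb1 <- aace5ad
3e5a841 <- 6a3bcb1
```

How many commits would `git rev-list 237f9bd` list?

Walking parent pointers from 237f9bd: reachable set = {08e27d4, 18c3110, 237f9bd, 78a46c4, be6eed7, de877a7}.
That is 6 commits.

6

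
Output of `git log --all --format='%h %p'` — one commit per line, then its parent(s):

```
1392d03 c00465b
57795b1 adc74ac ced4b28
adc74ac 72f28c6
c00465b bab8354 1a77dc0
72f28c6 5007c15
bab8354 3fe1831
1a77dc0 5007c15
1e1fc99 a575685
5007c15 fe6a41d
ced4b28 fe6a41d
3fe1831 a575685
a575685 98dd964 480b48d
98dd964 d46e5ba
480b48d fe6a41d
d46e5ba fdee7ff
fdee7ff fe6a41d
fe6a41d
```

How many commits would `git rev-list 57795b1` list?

6

Walking parent pointers from 57795b1: reachable set = {5007c15, 57795b1, 72f28c6, adc74ac, ced4b28, fe6a41d}.
That is 6 commits.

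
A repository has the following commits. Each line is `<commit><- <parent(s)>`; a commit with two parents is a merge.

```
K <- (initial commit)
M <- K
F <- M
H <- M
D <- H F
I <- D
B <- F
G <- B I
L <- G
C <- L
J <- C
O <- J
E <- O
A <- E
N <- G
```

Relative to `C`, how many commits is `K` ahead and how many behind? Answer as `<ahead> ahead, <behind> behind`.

Reachable from K: {K}.
Reachable from C: {B, C, D, F, G, H, I, K, L, M}.
Only in K's history (ahead): {} — 0.
Only in C's history (behind): {B, C, D, F, G, H, I, L, M} — 9.

0 ahead, 9 behind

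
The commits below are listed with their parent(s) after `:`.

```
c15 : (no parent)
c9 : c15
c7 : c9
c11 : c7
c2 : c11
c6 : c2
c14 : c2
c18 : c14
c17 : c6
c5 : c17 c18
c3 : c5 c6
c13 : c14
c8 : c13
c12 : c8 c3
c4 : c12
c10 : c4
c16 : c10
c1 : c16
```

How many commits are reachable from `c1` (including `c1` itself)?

Walking parent pointers from c1: reachable set = {c1, c10, c11, c12, c13, c14, c15, c16, c17, c18, c2, c3, c4, c5, c6, c7, c8, c9}.
That is 18 commits.

18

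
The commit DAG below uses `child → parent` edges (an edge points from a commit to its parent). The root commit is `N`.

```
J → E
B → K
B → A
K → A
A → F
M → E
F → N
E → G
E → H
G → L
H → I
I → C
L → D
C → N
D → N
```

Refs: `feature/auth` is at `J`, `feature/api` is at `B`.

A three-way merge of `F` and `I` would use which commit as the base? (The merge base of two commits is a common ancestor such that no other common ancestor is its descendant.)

Ancestors of F: {F, N}.
Ancestors of I: {C, I, N}.
Common ancestors: {N}.
The only common ancestor is N, so it is the merge base.

N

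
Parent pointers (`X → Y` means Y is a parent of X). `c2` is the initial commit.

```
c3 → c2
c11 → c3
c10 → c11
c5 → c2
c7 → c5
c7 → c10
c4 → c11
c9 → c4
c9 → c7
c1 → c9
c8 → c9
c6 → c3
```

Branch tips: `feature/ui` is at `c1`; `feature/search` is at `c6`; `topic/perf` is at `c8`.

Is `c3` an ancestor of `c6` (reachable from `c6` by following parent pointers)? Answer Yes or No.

Yes

Ancestors of c6 (commits reachable by following parents): {c2, c3, c6}.
c3 is in that set, so it is an ancestor of c6.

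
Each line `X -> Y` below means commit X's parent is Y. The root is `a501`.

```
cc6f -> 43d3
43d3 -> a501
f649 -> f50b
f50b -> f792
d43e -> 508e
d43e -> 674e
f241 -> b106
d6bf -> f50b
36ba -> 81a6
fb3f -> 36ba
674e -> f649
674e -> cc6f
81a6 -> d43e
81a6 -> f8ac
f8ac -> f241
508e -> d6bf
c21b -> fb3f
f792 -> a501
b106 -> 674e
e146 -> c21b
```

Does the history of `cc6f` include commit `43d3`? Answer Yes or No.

Ancestors of cc6f (commits reachable by following parents): {43d3, a501, cc6f}.
43d3 is in that set, so it is an ancestor of cc6f.

Yes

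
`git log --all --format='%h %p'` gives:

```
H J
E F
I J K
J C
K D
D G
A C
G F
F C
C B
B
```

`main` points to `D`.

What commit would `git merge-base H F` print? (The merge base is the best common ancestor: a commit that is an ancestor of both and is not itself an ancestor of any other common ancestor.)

C

Ancestors of H: {B, C, H, J}.
Ancestors of F: {B, C, F}.
Common ancestors: {B, C}.
Among these, C is not an ancestor of any other common ancestor — it is the merge base.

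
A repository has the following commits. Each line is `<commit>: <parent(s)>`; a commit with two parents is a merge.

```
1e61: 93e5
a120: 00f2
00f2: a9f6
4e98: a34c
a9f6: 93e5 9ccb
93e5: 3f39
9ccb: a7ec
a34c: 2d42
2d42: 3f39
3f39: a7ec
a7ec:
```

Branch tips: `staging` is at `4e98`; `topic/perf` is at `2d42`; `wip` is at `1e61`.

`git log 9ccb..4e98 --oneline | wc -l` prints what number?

4

Reachable from 4e98: {2d42, 3f39, 4e98, a34c, a7ec}.
Reachable from 9ccb: {9ccb, a7ec}.
In 4e98's history but not 9ccb's: {2d42, 3f39, 4e98, a34c} — 4 commits.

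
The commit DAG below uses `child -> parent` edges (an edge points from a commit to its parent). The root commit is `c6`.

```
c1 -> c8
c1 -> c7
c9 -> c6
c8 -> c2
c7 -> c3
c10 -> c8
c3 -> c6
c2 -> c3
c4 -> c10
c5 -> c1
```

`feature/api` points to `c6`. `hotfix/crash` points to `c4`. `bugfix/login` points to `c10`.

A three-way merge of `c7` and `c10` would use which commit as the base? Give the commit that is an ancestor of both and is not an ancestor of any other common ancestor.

Ancestors of c7: {c3, c6, c7}.
Ancestors of c10: {c10, c2, c3, c6, c8}.
Common ancestors: {c3, c6}.
Among these, c3 is not an ancestor of any other common ancestor — it is the merge base.

c3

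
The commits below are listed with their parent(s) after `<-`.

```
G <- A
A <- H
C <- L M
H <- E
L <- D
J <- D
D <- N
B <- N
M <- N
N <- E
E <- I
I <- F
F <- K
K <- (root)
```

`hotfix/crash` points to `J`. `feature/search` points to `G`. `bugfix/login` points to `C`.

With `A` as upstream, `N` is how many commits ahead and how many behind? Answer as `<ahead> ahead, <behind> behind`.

Reachable from N: {E, F, I, K, N}.
Reachable from A: {A, E, F, H, I, K}.
Only in N's history (ahead): {N} — 1.
Only in A's history (behind): {A, H} — 2.

1 ahead, 2 behind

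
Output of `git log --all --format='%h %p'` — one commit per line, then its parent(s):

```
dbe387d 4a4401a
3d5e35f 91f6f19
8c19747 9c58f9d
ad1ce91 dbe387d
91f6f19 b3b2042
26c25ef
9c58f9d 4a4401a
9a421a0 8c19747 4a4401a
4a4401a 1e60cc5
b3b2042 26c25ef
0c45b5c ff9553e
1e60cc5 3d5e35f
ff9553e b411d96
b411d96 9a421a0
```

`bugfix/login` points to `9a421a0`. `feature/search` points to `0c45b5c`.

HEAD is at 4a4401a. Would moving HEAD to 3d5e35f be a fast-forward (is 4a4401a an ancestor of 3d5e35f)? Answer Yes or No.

No

A fast-forward from 4a4401a to 3d5e35f is possible iff 4a4401a is an ancestor of 3d5e35f.
Ancestors of 3d5e35f: {26c25ef, 3d5e35f, 91f6f19, b3b2042}.
4a4401a is not among them, so fast-forward is not possible.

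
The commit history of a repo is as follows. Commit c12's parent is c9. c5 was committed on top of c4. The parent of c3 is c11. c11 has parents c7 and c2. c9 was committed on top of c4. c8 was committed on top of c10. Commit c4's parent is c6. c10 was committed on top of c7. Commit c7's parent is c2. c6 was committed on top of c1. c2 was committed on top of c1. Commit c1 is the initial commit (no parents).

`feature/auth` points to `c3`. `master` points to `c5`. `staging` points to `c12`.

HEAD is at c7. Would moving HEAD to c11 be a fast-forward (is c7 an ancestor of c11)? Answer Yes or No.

Yes

A fast-forward from c7 to c11 is possible iff c7 is an ancestor of c11.
Ancestors of c11: {c1, c11, c2, c7}.
c7 is among them, so fast-forward is possible.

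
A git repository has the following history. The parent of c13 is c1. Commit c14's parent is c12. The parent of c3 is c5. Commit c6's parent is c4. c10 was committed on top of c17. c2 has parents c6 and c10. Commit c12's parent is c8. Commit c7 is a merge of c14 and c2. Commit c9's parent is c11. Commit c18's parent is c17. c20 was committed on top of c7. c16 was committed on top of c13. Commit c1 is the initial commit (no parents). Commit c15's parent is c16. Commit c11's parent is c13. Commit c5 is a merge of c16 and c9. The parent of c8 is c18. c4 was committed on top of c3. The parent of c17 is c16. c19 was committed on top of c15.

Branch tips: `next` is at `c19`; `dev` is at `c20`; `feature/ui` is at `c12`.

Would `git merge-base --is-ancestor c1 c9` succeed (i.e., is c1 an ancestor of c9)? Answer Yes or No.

Yes

Ancestors of c9 (commits reachable by following parents): {c1, c11, c13, c9}.
c1 is in that set, so it is an ancestor of c9.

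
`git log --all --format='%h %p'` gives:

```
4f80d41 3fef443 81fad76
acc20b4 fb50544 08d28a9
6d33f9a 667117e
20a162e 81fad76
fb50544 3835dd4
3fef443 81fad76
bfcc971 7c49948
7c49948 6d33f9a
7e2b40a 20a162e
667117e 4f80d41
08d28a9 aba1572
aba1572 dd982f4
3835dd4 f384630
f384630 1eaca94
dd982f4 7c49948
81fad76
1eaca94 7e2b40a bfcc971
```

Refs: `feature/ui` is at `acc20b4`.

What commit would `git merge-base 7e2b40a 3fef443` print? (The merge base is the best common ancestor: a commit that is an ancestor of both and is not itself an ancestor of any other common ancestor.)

81fad76

Ancestors of 7e2b40a: {20a162e, 7e2b40a, 81fad76}.
Ancestors of 3fef443: {3fef443, 81fad76}.
Common ancestors: {81fad76}.
The only common ancestor is 81fad76, so it is the merge base.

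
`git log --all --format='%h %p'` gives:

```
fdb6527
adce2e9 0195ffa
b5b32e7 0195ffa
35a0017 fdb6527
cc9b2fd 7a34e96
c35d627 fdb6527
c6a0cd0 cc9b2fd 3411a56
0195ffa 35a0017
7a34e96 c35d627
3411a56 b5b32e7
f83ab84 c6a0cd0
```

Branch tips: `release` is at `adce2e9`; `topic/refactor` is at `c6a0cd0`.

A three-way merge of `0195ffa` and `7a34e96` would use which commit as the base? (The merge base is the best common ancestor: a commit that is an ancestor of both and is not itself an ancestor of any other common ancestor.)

Ancestors of 0195ffa: {0195ffa, 35a0017, fdb6527}.
Ancestors of 7a34e96: {7a34e96, c35d627, fdb6527}.
Common ancestors: {fdb6527}.
The only common ancestor is fdb6527, so it is the merge base.

fdb6527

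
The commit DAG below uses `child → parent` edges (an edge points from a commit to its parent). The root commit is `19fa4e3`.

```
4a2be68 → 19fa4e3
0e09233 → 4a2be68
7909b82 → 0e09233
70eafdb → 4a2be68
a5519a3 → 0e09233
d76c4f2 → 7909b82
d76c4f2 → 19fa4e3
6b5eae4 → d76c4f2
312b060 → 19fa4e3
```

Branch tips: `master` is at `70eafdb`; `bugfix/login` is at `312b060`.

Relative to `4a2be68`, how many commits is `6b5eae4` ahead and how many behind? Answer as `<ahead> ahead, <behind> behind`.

4 ahead, 0 behind

Reachable from 6b5eae4: {0e09233, 19fa4e3, 4a2be68, 6b5eae4, 7909b82, d76c4f2}.
Reachable from 4a2be68: {19fa4e3, 4a2be68}.
Only in 6b5eae4's history (ahead): {0e09233, 6b5eae4, 7909b82, d76c4f2} — 4.
Only in 4a2be68's history (behind): {} — 0.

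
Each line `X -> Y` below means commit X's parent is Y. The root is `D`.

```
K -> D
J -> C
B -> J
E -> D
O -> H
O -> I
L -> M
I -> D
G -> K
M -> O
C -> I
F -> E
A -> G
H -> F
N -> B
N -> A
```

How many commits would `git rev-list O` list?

6

Walking parent pointers from O: reachable set = {D, E, F, H, I, O}.
That is 6 commits.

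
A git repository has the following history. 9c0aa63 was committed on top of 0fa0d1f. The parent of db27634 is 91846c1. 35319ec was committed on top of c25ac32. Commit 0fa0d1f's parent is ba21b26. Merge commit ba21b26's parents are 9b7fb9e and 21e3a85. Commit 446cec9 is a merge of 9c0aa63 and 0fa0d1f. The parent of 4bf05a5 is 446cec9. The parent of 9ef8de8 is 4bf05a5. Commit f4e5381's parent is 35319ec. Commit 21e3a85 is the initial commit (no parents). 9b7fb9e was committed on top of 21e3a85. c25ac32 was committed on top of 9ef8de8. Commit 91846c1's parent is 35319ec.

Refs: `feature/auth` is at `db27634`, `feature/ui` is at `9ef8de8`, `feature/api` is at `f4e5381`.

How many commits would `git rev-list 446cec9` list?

Walking parent pointers from 446cec9: reachable set = {0fa0d1f, 21e3a85, 446cec9, 9b7fb9e, 9c0aa63, ba21b26}.
That is 6 commits.

6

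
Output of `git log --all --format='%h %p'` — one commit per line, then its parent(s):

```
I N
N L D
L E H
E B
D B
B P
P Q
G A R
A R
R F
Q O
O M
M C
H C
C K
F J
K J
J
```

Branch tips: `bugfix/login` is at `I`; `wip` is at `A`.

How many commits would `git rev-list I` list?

Walking parent pointers from I: reachable set = {B, C, D, E, H, I, J, K, L, M, N, O, P, Q}.
That is 14 commits.

14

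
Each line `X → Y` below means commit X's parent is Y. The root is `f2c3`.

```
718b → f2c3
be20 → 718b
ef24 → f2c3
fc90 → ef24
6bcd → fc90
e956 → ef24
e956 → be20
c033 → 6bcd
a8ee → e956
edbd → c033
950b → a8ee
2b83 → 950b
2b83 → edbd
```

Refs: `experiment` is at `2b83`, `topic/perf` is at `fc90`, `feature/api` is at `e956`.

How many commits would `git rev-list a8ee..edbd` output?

4

Reachable from edbd: {6bcd, c033, edbd, ef24, f2c3, fc90}.
Reachable from a8ee: {718b, a8ee, be20, e956, ef24, f2c3}.
In edbd's history but not a8ee's: {6bcd, c033, edbd, fc90} — 4 commits.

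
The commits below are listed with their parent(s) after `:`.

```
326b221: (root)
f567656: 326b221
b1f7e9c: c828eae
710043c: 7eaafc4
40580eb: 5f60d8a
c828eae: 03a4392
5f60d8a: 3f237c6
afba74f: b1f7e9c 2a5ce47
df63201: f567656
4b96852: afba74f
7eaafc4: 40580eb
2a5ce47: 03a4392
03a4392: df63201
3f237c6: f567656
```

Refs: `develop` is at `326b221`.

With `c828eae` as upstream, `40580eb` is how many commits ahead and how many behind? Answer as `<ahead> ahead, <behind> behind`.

Reachable from 40580eb: {326b221, 3f237c6, 40580eb, 5f60d8a, f567656}.
Reachable from c828eae: {03a4392, 326b221, c828eae, df63201, f567656}.
Only in 40580eb's history (ahead): {3f237c6, 40580eb, 5f60d8a} — 3.
Only in c828eae's history (behind): {03a4392, c828eae, df63201} — 3.

3 ahead, 3 behind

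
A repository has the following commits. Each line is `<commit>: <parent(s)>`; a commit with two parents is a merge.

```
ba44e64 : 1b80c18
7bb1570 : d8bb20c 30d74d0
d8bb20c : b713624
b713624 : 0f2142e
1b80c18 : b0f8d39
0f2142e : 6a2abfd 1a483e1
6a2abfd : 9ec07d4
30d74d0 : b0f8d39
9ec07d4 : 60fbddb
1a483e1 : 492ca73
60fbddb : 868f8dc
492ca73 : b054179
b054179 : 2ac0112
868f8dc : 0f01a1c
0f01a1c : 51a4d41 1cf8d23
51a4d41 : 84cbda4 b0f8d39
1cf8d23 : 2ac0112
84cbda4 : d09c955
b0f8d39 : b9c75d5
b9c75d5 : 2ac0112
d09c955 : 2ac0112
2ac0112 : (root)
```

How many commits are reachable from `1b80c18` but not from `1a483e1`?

Reachable from 1b80c18: {1b80c18, 2ac0112, b0f8d39, b9c75d5}.
Reachable from 1a483e1: {1a483e1, 2ac0112, 492ca73, b054179}.
In 1b80c18's history but not 1a483e1's: {1b80c18, b0f8d39, b9c75d5} — 3 commits.

3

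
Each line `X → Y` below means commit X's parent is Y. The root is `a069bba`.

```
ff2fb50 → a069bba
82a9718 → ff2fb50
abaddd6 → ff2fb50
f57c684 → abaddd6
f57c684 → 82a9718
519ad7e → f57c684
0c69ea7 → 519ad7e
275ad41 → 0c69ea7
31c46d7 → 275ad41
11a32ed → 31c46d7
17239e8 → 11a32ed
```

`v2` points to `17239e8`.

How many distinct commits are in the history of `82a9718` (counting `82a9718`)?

3

Walking parent pointers from 82a9718: reachable set = {82a9718, a069bba, ff2fb50}.
That is 3 commits.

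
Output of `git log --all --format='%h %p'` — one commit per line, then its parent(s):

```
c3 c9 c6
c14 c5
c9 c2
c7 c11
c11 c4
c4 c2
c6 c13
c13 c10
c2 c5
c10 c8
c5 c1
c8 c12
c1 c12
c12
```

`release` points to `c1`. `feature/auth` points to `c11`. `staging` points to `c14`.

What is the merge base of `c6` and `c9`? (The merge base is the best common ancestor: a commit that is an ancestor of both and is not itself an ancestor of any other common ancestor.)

Ancestors of c6: {c10, c12, c13, c6, c8}.
Ancestors of c9: {c1, c12, c2, c5, c9}.
Common ancestors: {c12}.
The only common ancestor is c12, so it is the merge base.

c12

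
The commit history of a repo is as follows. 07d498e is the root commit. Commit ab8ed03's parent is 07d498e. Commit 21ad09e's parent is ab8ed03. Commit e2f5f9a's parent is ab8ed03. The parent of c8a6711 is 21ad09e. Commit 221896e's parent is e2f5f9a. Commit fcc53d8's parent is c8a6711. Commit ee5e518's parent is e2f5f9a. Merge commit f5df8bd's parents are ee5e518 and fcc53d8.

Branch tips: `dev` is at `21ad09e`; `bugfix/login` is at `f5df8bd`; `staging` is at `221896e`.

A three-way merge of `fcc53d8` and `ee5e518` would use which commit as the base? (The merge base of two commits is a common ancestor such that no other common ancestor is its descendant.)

Ancestors of fcc53d8: {07d498e, 21ad09e, ab8ed03, c8a6711, fcc53d8}.
Ancestors of ee5e518: {07d498e, ab8ed03, e2f5f9a, ee5e518}.
Common ancestors: {07d498e, ab8ed03}.
Among these, ab8ed03 is not an ancestor of any other common ancestor — it is the merge base.

ab8ed03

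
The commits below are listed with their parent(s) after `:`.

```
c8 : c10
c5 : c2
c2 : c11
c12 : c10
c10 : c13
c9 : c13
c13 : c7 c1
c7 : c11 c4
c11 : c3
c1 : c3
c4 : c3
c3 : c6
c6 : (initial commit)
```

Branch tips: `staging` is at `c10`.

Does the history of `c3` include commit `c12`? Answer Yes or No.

No

Ancestors of c3: {c3, c6}.
c12 is not in that set, so it is not an ancestor of c3.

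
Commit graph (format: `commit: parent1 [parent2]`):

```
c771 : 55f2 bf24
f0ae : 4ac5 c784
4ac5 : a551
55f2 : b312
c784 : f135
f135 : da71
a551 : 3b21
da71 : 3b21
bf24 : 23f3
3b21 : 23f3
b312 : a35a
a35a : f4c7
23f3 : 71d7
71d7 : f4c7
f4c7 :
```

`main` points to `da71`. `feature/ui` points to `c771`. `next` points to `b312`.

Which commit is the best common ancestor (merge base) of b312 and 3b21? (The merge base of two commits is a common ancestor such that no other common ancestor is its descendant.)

f4c7

Ancestors of b312: {a35a, b312, f4c7}.
Ancestors of 3b21: {23f3, 3b21, 71d7, f4c7}.
Common ancestors: {f4c7}.
The only common ancestor is f4c7, so it is the merge base.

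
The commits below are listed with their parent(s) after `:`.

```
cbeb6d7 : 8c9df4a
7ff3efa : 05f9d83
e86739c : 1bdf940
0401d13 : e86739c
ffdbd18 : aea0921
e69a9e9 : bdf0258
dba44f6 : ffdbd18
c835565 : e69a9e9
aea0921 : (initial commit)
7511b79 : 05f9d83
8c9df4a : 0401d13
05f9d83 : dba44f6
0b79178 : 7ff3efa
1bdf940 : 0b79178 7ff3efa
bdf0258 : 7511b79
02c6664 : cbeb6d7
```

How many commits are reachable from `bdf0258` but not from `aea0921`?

5

Reachable from bdf0258: {05f9d83, 7511b79, aea0921, bdf0258, dba44f6, ffdbd18}.
Reachable from aea0921: {aea0921}.
In bdf0258's history but not aea0921's: {05f9d83, 7511b79, bdf0258, dba44f6, ffdbd18} — 5 commits.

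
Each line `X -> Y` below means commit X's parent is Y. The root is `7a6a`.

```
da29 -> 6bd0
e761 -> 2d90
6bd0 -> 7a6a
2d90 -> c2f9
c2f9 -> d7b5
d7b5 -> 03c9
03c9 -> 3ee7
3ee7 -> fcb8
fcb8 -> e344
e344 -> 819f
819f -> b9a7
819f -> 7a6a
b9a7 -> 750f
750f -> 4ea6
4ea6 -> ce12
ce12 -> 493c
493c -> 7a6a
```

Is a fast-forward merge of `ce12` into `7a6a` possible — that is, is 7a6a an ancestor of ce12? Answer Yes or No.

A fast-forward from 7a6a to ce12 is possible iff 7a6a is an ancestor of ce12.
Ancestors of ce12: {493c, 7a6a, ce12}.
7a6a is among them, so fast-forward is possible.

Yes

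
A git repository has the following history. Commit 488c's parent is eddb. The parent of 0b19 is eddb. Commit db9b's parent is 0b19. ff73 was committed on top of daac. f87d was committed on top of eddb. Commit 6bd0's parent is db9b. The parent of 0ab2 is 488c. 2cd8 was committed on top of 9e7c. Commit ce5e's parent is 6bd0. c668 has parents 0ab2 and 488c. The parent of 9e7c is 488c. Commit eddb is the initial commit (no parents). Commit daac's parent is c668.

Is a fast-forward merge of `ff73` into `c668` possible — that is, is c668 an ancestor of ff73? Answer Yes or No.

A fast-forward from c668 to ff73 is possible iff c668 is an ancestor of ff73.
Ancestors of ff73: {0ab2, 488c, c668, daac, eddb, ff73}.
c668 is among them, so fast-forward is possible.

Yes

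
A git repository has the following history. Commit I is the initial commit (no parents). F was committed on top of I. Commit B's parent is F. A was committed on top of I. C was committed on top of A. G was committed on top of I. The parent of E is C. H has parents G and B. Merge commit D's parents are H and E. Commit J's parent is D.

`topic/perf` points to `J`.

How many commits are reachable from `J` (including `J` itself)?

Walking parent pointers from J: reachable set = {A, B, C, D, E, F, G, H, I, J}.
That is 10 commits.

10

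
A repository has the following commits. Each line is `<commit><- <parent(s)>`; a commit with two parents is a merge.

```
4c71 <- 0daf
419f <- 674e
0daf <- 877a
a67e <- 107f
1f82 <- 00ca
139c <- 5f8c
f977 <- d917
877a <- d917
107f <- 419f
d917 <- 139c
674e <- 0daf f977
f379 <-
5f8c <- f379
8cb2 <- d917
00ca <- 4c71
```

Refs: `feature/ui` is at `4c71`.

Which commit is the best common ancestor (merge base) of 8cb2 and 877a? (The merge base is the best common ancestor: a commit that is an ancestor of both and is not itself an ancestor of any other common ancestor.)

d917

Ancestors of 8cb2: {139c, 5f8c, 8cb2, d917, f379}.
Ancestors of 877a: {139c, 5f8c, 877a, d917, f379}.
Common ancestors: {139c, 5f8c, d917, f379}.
Among these, d917 is not an ancestor of any other common ancestor — it is the merge base.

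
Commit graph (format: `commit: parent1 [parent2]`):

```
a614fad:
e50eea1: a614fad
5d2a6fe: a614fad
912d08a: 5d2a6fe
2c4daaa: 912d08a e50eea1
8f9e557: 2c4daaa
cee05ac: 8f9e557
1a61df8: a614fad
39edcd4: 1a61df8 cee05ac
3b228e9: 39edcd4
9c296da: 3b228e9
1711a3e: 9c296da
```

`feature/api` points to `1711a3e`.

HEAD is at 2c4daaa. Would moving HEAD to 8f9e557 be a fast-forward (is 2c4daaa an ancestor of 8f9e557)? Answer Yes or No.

Yes

A fast-forward from 2c4daaa to 8f9e557 is possible iff 2c4daaa is an ancestor of 8f9e557.
Ancestors of 8f9e557: {2c4daaa, 5d2a6fe, 8f9e557, 912d08a, a614fad, e50eea1}.
2c4daaa is among them, so fast-forward is possible.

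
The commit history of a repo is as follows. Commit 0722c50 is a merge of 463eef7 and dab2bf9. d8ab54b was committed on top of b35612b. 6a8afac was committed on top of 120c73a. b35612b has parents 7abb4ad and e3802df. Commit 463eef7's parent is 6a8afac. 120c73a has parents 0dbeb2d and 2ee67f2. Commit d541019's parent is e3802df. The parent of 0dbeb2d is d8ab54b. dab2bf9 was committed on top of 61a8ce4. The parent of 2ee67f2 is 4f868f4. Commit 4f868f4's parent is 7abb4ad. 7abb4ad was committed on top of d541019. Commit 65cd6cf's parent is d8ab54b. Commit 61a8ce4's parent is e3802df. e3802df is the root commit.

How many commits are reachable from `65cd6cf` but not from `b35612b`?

Reachable from 65cd6cf: {65cd6cf, 7abb4ad, b35612b, d541019, d8ab54b, e3802df}.
Reachable from b35612b: {7abb4ad, b35612b, d541019, e3802df}.
In 65cd6cf's history but not b35612b's: {65cd6cf, d8ab54b} — 2 commits.

2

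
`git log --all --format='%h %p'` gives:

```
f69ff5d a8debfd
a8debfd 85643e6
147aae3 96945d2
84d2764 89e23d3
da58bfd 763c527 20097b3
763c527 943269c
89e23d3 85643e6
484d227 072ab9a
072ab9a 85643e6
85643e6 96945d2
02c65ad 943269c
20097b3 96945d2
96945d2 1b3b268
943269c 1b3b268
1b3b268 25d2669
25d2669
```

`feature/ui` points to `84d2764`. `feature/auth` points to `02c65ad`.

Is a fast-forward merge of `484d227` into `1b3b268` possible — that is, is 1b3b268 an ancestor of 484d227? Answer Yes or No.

A fast-forward from 1b3b268 to 484d227 is possible iff 1b3b268 is an ancestor of 484d227.
Ancestors of 484d227: {072ab9a, 1b3b268, 25d2669, 484d227, 85643e6, 96945d2}.
1b3b268 is among them, so fast-forward is possible.

Yes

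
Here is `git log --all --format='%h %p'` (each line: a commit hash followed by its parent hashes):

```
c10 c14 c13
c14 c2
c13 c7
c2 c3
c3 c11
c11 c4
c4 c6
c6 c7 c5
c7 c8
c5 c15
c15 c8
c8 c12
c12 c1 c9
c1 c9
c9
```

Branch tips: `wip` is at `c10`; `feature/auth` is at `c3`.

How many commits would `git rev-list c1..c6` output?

Reachable from c6: {c1, c12, c15, c5, c6, c7, c8, c9}.
Reachable from c1: {c1, c9}.
In c6's history but not c1's: {c12, c15, c5, c6, c7, c8} — 6 commits.

6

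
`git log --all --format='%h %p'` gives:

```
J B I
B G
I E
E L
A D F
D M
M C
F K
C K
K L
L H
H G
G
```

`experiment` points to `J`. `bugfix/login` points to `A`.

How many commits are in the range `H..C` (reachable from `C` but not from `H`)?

3

Reachable from C: {C, G, H, K, L}.
Reachable from H: {G, H}.
In C's history but not H's: {C, K, L} — 3 commits.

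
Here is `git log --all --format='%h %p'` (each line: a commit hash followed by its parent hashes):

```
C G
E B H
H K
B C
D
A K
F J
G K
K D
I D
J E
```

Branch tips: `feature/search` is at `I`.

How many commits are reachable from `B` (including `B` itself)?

Walking parent pointers from B: reachable set = {B, C, D, G, K}.
That is 5 commits.

5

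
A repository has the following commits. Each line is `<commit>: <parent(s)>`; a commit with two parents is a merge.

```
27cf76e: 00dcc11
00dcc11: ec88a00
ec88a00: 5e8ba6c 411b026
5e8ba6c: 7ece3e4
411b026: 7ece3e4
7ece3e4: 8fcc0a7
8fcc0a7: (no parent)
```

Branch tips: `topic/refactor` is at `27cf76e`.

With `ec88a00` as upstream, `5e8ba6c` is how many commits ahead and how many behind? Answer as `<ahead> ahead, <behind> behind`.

0 ahead, 2 behind

Reachable from 5e8ba6c: {5e8ba6c, 7ece3e4, 8fcc0a7}.
Reachable from ec88a00: {411b026, 5e8ba6c, 7ece3e4, 8fcc0a7, ec88a00}.
Only in 5e8ba6c's history (ahead): {} — 0.
Only in ec88a00's history (behind): {411b026, ec88a00} — 2.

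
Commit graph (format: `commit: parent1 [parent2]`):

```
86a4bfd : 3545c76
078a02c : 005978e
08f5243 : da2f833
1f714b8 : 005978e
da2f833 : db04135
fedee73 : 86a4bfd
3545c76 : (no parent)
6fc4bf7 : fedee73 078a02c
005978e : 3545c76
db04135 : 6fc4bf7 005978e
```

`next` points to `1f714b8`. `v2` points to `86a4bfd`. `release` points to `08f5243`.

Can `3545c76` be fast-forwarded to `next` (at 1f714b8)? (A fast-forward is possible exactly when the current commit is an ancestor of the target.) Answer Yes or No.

A fast-forward from 3545c76 to 1f714b8 is possible iff 3545c76 is an ancestor of 1f714b8.
Ancestors of 1f714b8: {005978e, 1f714b8, 3545c76}.
3545c76 is among them, so fast-forward is possible.

Yes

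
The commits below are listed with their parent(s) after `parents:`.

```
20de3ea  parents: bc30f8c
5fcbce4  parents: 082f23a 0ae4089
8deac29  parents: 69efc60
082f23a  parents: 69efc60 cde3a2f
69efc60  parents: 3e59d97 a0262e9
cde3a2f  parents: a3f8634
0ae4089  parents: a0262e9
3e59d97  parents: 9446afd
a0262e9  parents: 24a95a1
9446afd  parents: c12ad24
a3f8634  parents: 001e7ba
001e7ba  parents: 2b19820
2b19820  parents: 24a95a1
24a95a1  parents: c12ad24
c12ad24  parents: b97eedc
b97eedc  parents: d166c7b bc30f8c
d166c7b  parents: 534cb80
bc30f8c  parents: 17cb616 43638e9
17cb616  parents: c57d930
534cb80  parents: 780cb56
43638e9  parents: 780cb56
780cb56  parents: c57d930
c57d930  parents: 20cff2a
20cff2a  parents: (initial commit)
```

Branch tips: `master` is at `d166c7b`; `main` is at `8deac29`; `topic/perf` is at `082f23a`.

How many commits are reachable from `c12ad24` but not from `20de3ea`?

4

Reachable from c12ad24: {17cb616, 20cff2a, 43638e9, 534cb80, 780cb56, b97eedc, bc30f8c, c12ad24, c57d930, d166c7b}.
Reachable from 20de3ea: {17cb616, 20cff2a, 20de3ea, 43638e9, 780cb56, bc30f8c, c57d930}.
In c12ad24's history but not 20de3ea's: {534cb80, b97eedc, c12ad24, d166c7b} — 4 commits.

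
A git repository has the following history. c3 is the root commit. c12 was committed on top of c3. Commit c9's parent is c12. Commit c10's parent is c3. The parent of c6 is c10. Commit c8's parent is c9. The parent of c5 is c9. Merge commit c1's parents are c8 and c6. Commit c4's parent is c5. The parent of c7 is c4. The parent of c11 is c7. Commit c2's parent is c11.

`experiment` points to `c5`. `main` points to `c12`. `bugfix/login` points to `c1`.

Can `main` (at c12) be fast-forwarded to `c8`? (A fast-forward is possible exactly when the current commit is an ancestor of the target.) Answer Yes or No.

A fast-forward from c12 to c8 is possible iff c12 is an ancestor of c8.
Ancestors of c8: {c12, c3, c8, c9}.
c12 is among them, so fast-forward is possible.

Yes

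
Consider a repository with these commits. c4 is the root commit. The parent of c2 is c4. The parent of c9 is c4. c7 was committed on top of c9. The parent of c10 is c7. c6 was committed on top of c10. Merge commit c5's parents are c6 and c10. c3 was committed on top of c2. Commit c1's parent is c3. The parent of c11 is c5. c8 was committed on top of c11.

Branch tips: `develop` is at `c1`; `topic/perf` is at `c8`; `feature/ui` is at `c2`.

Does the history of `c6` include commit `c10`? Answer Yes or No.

Ancestors of c6 (commits reachable by following parents): {c10, c4, c6, c7, c9}.
c10 is in that set, so it is an ancestor of c6.

Yes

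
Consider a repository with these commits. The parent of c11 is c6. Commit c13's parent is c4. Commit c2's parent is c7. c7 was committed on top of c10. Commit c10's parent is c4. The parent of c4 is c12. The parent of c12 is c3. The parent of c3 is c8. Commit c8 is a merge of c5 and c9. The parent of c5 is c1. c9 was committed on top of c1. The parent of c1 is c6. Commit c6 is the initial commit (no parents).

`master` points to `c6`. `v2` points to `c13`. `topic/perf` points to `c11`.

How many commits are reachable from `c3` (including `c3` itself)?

6

Walking parent pointers from c3: reachable set = {c1, c3, c5, c6, c8, c9}.
That is 6 commits.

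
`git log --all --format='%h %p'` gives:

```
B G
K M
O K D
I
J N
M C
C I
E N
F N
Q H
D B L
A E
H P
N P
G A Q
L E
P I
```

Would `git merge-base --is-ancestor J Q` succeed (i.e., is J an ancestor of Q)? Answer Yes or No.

No

Ancestors of Q: {H, I, P, Q}.
J is not in that set, so it is not an ancestor of Q.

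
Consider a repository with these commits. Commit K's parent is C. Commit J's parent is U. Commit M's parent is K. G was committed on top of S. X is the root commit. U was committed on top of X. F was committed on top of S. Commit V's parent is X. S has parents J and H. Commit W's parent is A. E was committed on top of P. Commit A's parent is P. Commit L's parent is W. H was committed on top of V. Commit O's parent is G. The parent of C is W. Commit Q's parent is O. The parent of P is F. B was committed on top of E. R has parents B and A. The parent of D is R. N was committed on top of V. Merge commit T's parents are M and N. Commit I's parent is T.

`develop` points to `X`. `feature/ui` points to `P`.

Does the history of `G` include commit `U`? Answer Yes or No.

Ancestors of G (commits reachable by following parents): {G, H, J, S, U, V, X}.
U is in that set, so it is an ancestor of G.

Yes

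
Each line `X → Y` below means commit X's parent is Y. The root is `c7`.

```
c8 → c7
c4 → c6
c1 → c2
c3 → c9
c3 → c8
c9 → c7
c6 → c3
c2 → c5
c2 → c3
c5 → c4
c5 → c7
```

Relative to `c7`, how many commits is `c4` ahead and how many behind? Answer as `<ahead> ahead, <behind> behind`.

5 ahead, 0 behind

Reachable from c4: {c3, c4, c6, c7, c8, c9}.
Reachable from c7: {c7}.
Only in c4's history (ahead): {c3, c4, c6, c8, c9} — 5.
Only in c7's history (behind): {} — 0.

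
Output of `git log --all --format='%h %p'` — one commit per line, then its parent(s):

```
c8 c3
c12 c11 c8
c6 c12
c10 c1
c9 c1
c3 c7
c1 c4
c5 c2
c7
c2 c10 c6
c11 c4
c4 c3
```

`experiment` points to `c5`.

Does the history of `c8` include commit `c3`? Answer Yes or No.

Yes

Ancestors of c8 (commits reachable by following parents): {c3, c7, c8}.
c3 is in that set, so it is an ancestor of c8.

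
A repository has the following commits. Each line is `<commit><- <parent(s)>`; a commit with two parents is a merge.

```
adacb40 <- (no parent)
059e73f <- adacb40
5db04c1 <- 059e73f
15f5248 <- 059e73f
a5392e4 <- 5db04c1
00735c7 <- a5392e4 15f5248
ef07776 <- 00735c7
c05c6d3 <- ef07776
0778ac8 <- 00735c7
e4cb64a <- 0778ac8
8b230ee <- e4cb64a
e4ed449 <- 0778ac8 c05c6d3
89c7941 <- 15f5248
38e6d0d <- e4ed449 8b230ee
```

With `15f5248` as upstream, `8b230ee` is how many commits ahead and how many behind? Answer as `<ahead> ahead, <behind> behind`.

Reachable from 8b230ee: {00735c7, 059e73f, 0778ac8, 15f5248, 5db04c1, 8b230ee, a5392e4, adacb40, e4cb64a}.
Reachable from 15f5248: {059e73f, 15f5248, adacb40}.
Only in 8b230ee's history (ahead): {00735c7, 0778ac8, 5db04c1, 8b230ee, a5392e4, e4cb64a} — 6.
Only in 15f5248's history (behind): {} — 0.

6 ahead, 0 behind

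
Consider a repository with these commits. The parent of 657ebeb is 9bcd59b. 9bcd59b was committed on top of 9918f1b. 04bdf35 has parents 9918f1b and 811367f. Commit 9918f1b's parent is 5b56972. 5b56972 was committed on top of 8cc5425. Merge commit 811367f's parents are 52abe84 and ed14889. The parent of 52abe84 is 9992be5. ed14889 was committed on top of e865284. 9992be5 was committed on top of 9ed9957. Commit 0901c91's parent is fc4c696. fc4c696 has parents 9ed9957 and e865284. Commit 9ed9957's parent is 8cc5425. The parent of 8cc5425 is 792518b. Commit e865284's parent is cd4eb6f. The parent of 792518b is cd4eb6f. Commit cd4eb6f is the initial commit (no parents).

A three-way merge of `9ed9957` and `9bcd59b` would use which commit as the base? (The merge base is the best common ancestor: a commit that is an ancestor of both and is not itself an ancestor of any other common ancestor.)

8cc5425

Ancestors of 9ed9957: {792518b, 8cc5425, 9ed9957, cd4eb6f}.
Ancestors of 9bcd59b: {5b56972, 792518b, 8cc5425, 9918f1b, 9bcd59b, cd4eb6f}.
Common ancestors: {792518b, 8cc5425, cd4eb6f}.
Among these, 8cc5425 is not an ancestor of any other common ancestor — it is the merge base.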